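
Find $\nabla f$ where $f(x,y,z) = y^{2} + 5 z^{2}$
(0, 2*y, 10*z)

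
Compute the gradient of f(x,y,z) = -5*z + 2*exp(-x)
(-2*exp(-x), 0, -5)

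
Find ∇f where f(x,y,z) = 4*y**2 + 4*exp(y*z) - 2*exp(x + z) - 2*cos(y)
(-2*exp(x + z), 8*y + 4*z*exp(y*z) + 2*sin(y), 4*y*exp(y*z) - 2*exp(x + z))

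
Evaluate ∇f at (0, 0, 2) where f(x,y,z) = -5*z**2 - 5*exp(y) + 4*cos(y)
(0, -5, -20)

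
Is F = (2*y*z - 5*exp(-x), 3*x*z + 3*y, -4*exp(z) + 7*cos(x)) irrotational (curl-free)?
No, ∇×F = (-3*x, 2*y + 7*sin(x), z)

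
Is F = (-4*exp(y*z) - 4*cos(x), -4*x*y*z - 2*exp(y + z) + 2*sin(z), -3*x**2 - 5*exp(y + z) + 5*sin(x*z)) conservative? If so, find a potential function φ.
No, ∇×F = (4*x*y - 3*exp(y + z) - 2*cos(z), 6*x - 4*y*exp(y*z) - 5*z*cos(x*z), 4*z*(-y + exp(y*z))) ≠ 0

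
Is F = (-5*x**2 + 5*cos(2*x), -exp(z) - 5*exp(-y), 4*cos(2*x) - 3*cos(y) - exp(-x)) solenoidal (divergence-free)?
No, ∇·F = -10*x - 10*sin(2*x) + 5*exp(-y)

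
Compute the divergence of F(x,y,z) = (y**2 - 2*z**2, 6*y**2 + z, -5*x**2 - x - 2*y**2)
12*y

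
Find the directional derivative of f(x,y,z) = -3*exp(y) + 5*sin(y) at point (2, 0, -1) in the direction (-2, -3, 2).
-6*sqrt(17)/17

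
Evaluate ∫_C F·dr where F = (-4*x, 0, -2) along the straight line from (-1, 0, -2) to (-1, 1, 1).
-6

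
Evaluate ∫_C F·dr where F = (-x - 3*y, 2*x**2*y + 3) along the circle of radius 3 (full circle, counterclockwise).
27*pi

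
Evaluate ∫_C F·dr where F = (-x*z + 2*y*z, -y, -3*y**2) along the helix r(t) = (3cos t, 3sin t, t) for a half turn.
9*pi*(-7 - 2*pi)/4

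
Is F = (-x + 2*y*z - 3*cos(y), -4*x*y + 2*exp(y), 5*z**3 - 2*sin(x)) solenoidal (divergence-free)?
No, ∇·F = -4*x + 15*z**2 + 2*exp(y) - 1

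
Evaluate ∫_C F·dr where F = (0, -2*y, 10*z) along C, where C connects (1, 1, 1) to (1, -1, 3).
40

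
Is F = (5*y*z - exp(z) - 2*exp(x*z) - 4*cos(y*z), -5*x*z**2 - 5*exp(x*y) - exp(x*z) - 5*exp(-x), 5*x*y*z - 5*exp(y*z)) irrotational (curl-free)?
No, ∇×F = (15*x*z + x*exp(x*z) - 5*z*exp(y*z), -2*x*exp(x*z) - 5*y*z + 4*y*sin(y*z) + 5*y - exp(z), -5*y*exp(x*y) - 5*z**2 - z*exp(x*z) - 4*z*sin(y*z) - 5*z + 5*exp(-x))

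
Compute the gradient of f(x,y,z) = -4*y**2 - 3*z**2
(0, -8*y, -6*z)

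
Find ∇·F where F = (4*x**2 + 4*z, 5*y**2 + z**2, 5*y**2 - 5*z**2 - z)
8*x + 10*y - 10*z - 1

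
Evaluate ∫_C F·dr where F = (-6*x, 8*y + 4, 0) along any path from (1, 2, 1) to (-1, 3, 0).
24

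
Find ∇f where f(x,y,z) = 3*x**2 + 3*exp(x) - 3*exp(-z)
(6*x + 3*exp(x), 0, 3*exp(-z))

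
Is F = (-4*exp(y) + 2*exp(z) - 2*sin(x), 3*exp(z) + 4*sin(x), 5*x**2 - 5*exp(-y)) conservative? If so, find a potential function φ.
No, ∇×F = (-3*exp(z) + 5*exp(-y), -10*x + 2*exp(z), 4*exp(y) + 4*cos(x)) ≠ 0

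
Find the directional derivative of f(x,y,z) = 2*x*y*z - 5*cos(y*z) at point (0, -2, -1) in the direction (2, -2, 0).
sqrt(2)*(4 + 5*sin(2))/2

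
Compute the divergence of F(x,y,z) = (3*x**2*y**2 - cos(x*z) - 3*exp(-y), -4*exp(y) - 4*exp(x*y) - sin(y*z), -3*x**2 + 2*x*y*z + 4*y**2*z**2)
6*x*y**2 + 2*x*y - 4*x*exp(x*y) + 8*y**2*z + z*sin(x*z) - z*cos(y*z) - 4*exp(y)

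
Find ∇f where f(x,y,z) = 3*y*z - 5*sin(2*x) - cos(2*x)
(2*sin(2*x) - 10*cos(2*x), 3*z, 3*y)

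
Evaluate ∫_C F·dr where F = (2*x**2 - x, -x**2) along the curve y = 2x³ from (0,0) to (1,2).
-31/30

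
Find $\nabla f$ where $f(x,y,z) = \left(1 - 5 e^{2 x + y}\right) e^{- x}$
((-5*exp(2*x + y) - 1)*exp(-x), -5*exp(x + y), 0)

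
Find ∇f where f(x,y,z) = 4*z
(0, 0, 4)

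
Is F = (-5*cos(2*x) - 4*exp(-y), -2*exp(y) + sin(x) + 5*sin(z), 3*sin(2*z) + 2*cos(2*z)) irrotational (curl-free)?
No, ∇×F = (-5*cos(z), 0, cos(x) - 4*exp(-y))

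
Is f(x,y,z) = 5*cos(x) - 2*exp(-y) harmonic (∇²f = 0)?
No, ∇²f = -5*cos(x) - 2*exp(-y)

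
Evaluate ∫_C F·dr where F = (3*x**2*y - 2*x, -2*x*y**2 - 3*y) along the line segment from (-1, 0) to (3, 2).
58/3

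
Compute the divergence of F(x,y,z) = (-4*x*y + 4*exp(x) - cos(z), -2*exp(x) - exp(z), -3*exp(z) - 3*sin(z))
-4*y + 4*exp(x) - 3*exp(z) - 3*cos(z)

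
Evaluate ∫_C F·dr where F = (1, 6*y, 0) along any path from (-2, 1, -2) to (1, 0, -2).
0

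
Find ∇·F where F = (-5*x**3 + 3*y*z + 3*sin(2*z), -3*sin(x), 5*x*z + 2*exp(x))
5*x*(1 - 3*x)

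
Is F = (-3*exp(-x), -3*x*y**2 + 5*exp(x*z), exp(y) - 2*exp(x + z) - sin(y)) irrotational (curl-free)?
No, ∇×F = (-5*x*exp(x*z) + exp(y) - cos(y), 2*exp(x + z), -3*y**2 + 5*z*exp(x*z))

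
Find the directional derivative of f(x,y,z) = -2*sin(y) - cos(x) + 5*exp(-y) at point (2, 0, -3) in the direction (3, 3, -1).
3*sqrt(19)*(-7 + sin(2))/19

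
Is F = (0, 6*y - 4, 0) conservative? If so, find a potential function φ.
Yes, F is conservative. φ = y*(3*y - 4)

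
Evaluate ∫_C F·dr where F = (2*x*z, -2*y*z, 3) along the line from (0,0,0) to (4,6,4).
-124/3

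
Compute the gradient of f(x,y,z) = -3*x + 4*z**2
(-3, 0, 8*z)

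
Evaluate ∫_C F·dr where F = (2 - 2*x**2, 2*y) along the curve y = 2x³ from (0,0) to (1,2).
16/3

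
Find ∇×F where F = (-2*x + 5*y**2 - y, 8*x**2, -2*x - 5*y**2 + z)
(-10*y, 2, 16*x - 10*y + 1)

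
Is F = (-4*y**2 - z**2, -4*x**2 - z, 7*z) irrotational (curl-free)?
No, ∇×F = (1, -2*z, -8*x + 8*y)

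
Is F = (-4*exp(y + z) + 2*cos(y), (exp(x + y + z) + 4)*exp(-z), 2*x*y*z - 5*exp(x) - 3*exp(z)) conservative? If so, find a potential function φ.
No, ∇×F = (2*x*z + 4*exp(-z), -2*y*z + 5*exp(x) - 4*exp(y + z), exp(x + y) + 4*exp(y + z) + 2*sin(y)) ≠ 0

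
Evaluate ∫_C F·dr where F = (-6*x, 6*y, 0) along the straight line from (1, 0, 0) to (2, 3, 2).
18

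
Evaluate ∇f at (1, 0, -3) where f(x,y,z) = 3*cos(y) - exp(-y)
(0, 1, 0)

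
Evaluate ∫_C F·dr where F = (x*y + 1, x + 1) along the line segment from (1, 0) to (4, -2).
-13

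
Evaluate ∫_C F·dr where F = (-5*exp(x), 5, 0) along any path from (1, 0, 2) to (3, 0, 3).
5*E*(1 - exp(2))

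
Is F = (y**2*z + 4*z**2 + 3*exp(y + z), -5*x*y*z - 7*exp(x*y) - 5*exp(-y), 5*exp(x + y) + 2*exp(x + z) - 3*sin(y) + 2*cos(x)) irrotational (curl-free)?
No, ∇×F = (5*x*y + 5*exp(x + y) - 3*cos(y), y**2 + 8*z - 5*exp(x + y) - 2*exp(x + z) + 3*exp(y + z) + 2*sin(x), -7*y*z - 7*y*exp(x*y) - 3*exp(y + z))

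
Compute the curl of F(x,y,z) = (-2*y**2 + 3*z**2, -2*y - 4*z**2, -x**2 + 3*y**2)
(6*y + 8*z, 2*x + 6*z, 4*y)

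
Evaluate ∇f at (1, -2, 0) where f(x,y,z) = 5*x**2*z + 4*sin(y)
(0, 4*cos(2), 5)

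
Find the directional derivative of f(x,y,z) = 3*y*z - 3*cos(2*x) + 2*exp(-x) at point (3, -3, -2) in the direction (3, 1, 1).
3*sqrt(11)*(-5*exp(3) + 6*exp(3)*sin(6) - 2)*exp(-3)/11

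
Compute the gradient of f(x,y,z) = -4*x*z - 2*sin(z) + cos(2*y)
(-4*z, -2*sin(2*y), -4*x - 2*cos(z))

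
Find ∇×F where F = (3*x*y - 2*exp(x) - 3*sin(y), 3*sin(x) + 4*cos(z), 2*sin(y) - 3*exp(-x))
(4*sin(z) + 2*cos(y), -3*exp(-x), -3*x + 3*cos(x) + 3*cos(y))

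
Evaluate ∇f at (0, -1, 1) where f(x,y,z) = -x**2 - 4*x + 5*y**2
(-4, -10, 0)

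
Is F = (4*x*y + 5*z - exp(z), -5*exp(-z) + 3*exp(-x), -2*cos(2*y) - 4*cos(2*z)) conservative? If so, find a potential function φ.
No, ∇×F = (4*sin(2*y) - 5*exp(-z), 5 - exp(z), -4*x - 3*exp(-x)) ≠ 0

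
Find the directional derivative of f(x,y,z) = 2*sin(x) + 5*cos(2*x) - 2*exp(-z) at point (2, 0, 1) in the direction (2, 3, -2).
4*sqrt(17)*(-1 + E*(cos(2) - 5*sin(4)))*exp(-1)/17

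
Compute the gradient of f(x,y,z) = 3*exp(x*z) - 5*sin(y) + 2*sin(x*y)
(2*y*cos(x*y) + 3*z*exp(x*z), 2*x*cos(x*y) - 5*cos(y), 3*x*exp(x*z))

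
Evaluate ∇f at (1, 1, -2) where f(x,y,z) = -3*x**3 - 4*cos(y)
(-9, 4*sin(1), 0)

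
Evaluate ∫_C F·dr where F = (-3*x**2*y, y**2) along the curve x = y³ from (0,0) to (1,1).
-17/30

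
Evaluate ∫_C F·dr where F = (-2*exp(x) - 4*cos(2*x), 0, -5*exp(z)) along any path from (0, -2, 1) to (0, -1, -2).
-(5 - 5*exp(3))*exp(-2)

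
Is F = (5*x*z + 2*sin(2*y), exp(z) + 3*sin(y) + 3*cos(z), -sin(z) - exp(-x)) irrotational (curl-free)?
No, ∇×F = (-exp(z) + 3*sin(z), 5*x - exp(-x), -4*cos(2*y))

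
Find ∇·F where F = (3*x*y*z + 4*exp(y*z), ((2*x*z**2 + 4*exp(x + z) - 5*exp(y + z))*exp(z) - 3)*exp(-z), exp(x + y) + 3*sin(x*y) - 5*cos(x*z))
5*x*sin(x*z) + 3*y*z - 5*exp(y + z)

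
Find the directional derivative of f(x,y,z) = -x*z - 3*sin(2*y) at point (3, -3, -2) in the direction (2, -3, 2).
2*sqrt(17)*(-1 + 9*cos(6))/17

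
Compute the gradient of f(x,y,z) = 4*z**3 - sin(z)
(0, 0, 12*z**2 - cos(z))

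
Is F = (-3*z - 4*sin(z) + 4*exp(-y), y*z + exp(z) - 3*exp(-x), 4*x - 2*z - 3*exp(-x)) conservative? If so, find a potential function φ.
No, ∇×F = (-y - exp(z), -4*cos(z) - 7 - 3*exp(-x), 4*exp(-y) + 3*exp(-x)) ≠ 0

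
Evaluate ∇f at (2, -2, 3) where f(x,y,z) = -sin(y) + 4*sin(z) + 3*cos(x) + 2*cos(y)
(-3*sin(2), -cos(2) + 2*sin(2), 4*cos(3))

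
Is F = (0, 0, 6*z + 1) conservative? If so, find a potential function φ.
Yes, F is conservative. φ = z*(3*z + 1)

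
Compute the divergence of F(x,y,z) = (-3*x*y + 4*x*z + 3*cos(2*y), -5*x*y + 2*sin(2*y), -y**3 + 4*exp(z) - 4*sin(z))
-5*x - 3*y + 4*z + 4*exp(z) + 4*cos(2*y) - 4*cos(z)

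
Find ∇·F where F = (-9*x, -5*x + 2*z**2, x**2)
-9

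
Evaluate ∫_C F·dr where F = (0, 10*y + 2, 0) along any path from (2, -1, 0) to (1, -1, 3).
0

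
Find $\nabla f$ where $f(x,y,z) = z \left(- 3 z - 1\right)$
(0, 0, -6*z - 1)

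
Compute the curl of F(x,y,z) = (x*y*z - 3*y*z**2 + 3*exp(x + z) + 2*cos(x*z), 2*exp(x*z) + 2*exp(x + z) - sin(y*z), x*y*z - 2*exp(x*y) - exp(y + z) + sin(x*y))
(x*z - 2*x*exp(x*y) - 2*x*exp(x*z) + x*cos(x*y) + y*cos(y*z) - 2*exp(x + z) - exp(y + z), x*y - 2*x*sin(x*z) - 7*y*z + 2*y*exp(x*y) - y*cos(x*y) + 3*exp(x + z), -x*z + 3*z**2 + 2*z*exp(x*z) + 2*exp(x + z))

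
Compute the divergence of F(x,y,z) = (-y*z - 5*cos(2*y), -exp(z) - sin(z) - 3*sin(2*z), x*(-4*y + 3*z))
3*x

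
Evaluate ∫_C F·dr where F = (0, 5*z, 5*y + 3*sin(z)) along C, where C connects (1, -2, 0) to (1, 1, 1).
8 - 3*cos(1)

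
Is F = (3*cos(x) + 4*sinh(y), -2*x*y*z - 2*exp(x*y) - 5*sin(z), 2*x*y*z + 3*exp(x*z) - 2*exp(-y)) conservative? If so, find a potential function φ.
No, ∇×F = (2*x*y + 2*x*z + 5*cos(z) + 2*exp(-y), z*(-2*y - 3*exp(x*z)), -2*y*z - 2*y*exp(x*y) - 4*cosh(y)) ≠ 0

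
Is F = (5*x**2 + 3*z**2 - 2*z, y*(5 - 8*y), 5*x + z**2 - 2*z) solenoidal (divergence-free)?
No, ∇·F = 10*x - 16*y + 2*z + 3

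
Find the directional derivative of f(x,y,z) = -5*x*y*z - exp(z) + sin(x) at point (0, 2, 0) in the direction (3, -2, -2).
5*sqrt(17)/17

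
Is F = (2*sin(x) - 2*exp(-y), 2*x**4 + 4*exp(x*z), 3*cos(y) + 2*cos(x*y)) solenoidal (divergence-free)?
No, ∇·F = 2*cos(x)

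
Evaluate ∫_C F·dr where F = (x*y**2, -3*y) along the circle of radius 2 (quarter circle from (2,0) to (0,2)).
-10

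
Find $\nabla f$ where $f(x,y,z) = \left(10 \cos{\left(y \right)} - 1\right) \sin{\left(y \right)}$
(0, -cos(y) + 10*cos(2*y), 0)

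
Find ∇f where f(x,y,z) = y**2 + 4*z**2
(0, 2*y, 8*z)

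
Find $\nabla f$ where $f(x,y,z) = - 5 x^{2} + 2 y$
(-10*x, 2, 0)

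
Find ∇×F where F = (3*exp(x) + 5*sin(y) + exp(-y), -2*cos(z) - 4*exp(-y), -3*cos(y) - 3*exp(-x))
(3*sin(y) - 2*sin(z), -3*exp(-x), -5*cos(y) + exp(-y))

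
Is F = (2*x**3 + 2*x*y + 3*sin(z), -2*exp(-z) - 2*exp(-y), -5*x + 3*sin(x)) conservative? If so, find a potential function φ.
No, ∇×F = (-2*exp(-z), -3*cos(x) + 3*cos(z) + 5, -2*x) ≠ 0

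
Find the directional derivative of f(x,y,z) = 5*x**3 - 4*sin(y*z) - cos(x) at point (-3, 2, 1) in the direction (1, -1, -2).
sqrt(6)*(20*cos(2) - sin(3) + 135)/6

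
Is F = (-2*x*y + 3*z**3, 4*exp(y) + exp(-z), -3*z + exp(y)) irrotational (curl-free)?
No, ∇×F = (exp(y) + exp(-z), 9*z**2, 2*x)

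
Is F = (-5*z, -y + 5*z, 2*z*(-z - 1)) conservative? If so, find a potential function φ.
No, ∇×F = (-5, -5, 0) ≠ 0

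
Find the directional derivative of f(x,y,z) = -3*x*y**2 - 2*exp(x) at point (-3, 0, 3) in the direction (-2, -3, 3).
2*sqrt(22)*exp(-3)/11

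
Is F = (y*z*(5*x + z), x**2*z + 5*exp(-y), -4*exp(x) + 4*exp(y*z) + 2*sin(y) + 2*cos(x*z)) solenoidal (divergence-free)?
No, ∇·F = -2*x*sin(x*z) + 5*y*z + 4*y*exp(y*z) - 5*exp(-y)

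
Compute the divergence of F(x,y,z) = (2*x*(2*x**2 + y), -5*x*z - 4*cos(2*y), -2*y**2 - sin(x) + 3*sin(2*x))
12*x**2 + 2*y + 8*sin(2*y)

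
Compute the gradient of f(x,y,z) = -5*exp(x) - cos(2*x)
(-5*exp(x) + 2*sin(2*x), 0, 0)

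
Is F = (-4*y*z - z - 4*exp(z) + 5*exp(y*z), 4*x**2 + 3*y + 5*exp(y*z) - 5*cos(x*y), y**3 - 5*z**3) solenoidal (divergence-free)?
No, ∇·F = 5*x*sin(x*y) - 15*z**2 + 5*z*exp(y*z) + 3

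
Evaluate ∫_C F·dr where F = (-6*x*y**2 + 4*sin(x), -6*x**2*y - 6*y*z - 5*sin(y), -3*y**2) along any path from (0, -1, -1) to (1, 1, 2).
-8 - 4*cos(1)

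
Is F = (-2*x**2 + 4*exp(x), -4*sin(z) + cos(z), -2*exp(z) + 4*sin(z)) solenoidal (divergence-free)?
No, ∇·F = -4*x + 4*exp(x) - 2*exp(z) + 4*cos(z)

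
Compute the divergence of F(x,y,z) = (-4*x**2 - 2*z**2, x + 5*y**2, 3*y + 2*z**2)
-8*x + 10*y + 4*z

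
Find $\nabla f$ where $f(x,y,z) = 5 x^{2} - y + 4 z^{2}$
(10*x, -1, 8*z)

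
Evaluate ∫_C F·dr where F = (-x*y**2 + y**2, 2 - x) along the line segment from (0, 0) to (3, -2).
-6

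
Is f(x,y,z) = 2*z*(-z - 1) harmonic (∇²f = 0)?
No, ∇²f = -4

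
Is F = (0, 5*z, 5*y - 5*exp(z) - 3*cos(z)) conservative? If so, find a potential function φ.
Yes, F is conservative. φ = 5*y*z - 5*exp(z) - 3*sin(z)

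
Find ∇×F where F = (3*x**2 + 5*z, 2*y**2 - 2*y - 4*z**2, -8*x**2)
(8*z, 16*x + 5, 0)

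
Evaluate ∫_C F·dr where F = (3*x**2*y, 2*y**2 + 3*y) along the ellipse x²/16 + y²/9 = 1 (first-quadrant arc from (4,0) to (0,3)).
63/2 - 36*pi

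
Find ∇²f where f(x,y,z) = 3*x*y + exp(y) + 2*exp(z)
exp(y) + 2*exp(z)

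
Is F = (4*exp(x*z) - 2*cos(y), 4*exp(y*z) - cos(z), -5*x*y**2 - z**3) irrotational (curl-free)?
No, ∇×F = (-10*x*y - 4*y*exp(y*z) - sin(z), 4*x*exp(x*z) + 5*y**2, -2*sin(y))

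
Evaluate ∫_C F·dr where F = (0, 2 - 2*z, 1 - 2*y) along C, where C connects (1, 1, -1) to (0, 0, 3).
0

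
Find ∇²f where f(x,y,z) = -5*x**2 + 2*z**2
-6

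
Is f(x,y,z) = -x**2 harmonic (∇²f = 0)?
No, ∇²f = -2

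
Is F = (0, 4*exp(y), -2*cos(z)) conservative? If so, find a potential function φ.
Yes, F is conservative. φ = 4*exp(y) - 2*sin(z)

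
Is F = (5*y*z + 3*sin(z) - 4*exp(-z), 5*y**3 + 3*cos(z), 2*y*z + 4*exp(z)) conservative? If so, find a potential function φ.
No, ∇×F = (2*z + 3*sin(z), 5*y + 3*cos(z) + 4*exp(-z), -5*z) ≠ 0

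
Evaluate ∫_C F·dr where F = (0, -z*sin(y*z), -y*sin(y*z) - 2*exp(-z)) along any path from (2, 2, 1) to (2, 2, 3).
-2*exp(-1) + 2*exp(-3) - cos(2) + cos(6)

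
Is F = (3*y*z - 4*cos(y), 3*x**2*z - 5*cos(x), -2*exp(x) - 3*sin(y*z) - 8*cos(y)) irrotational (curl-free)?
No, ∇×F = (-3*x**2 - 3*z*cos(y*z) + 8*sin(y), 3*y + 2*exp(x), 6*x*z - 3*z + 5*sin(x) - 4*sin(y))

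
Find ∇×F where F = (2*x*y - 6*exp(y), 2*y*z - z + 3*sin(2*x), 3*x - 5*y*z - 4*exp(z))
(-2*y - 5*z + 1, -3, -2*x + 6*exp(y) + 6*cos(2*x))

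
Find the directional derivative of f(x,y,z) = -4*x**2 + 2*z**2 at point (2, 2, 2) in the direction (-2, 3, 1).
20*sqrt(14)/7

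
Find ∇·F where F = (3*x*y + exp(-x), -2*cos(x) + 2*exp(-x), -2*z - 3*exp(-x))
3*y - 2 - exp(-x)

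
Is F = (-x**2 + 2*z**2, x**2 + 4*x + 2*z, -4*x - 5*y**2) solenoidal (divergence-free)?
No, ∇·F = -2*x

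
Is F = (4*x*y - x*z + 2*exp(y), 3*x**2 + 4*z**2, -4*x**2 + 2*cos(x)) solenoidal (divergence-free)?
No, ∇·F = 4*y - z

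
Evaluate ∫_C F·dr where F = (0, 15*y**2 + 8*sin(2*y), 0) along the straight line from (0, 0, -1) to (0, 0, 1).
0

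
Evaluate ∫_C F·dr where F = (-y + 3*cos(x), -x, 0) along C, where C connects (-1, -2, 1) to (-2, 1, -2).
-3*sin(2) + 3*sin(1) + 4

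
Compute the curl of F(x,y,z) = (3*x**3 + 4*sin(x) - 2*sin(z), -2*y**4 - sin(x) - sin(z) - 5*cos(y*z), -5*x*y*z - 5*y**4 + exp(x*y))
(-5*x*z + x*exp(x*y) - 20*y**3 - 5*y*sin(y*z) + cos(z), 5*y*z - y*exp(x*y) - 2*cos(z), -cos(x))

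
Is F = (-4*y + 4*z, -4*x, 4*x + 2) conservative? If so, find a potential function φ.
Yes, F is conservative. φ = -4*x*y + 4*x*z + 2*z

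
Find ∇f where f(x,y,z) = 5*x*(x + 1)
(10*x + 5, 0, 0)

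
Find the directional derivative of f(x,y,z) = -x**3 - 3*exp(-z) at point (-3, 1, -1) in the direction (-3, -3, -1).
3*sqrt(19)*(27 - E)/19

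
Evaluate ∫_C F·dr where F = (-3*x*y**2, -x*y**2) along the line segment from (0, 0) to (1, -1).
-1/2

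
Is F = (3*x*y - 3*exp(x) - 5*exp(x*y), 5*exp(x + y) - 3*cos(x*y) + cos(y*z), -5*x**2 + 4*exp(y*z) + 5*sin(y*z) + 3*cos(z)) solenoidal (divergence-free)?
No, ∇·F = 3*x*sin(x*y) - 5*y*exp(x*y) + 4*y*exp(y*z) + 5*y*cos(y*z) + 3*y - z*sin(y*z) - 3*exp(x) + 5*exp(x + y) - 3*sin(z)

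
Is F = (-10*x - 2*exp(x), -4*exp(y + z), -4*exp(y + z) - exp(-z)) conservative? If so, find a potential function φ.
Yes, F is conservative. φ = -5*x**2 - 2*exp(x) - 4*exp(y + z) + exp(-z)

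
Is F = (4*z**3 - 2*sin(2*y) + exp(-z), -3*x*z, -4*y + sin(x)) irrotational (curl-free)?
No, ∇×F = (3*x - 4, 12*z**2 - cos(x) - exp(-z), -3*z + 4*cos(2*y))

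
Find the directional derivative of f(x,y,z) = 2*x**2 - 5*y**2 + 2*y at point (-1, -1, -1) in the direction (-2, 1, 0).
4*sqrt(5)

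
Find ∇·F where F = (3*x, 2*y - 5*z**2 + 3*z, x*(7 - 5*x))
5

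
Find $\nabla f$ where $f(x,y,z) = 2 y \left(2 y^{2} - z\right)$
(0, 12*y**2 - 2*z, -2*y)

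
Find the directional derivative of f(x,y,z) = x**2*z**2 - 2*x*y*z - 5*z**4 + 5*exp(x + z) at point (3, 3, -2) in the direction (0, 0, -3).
-106 - 5*E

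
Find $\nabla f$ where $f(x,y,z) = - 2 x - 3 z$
(-2, 0, -3)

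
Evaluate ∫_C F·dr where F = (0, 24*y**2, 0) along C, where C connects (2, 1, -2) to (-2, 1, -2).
0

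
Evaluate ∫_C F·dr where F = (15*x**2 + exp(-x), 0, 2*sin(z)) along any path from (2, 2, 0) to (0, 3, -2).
-39 + exp(-2) - 2*cos(2)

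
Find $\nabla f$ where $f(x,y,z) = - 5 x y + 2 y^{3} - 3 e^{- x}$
(-5*y + 3*exp(-x), -5*x + 6*y**2, 0)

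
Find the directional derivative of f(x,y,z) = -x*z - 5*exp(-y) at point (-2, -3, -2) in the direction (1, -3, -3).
sqrt(19)*(-15*exp(3) - 4)/19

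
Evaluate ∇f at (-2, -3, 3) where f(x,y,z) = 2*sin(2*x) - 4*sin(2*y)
(4*cos(4), -8*cos(6), 0)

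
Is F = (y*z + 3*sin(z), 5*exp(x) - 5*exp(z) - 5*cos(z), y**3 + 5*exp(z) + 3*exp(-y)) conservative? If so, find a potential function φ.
No, ∇×F = (3*y**2 + 5*exp(z) - 5*sin(z) - 3*exp(-y), y + 3*cos(z), -z + 5*exp(x)) ≠ 0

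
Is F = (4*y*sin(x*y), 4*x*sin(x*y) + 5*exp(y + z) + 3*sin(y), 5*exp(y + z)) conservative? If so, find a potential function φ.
Yes, F is conservative. φ = 5*exp(y + z) - 3*cos(y) - 4*cos(x*y)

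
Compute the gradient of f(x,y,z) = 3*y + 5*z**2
(0, 3, 10*z)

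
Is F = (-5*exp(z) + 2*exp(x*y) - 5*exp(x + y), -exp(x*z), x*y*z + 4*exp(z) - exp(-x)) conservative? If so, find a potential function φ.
No, ∇×F = (x*(z + exp(x*z)), -y*z - 5*exp(z) - exp(-x), -2*x*exp(x*y) - z*exp(x*z) + 5*exp(x + y)) ≠ 0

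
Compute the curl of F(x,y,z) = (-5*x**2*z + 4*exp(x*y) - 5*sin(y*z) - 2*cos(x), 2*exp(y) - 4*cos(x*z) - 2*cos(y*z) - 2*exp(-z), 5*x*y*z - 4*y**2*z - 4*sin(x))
(5*x*z - 4*x*sin(x*z) - 8*y*z - 2*y*sin(y*z) - 2*exp(-z), -5*x**2 - 5*y*z - 5*y*cos(y*z) + 4*cos(x), -4*x*exp(x*y) + 4*z*sin(x*z) + 5*z*cos(y*z))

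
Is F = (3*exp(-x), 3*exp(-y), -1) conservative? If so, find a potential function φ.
Yes, F is conservative. φ = -z - 3*exp(-y) - 3*exp(-x)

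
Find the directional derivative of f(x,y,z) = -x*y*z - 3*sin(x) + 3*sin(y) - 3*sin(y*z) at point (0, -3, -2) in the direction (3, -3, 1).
-9*sqrt(19)*(cos(3) + cos(6) + 3)/19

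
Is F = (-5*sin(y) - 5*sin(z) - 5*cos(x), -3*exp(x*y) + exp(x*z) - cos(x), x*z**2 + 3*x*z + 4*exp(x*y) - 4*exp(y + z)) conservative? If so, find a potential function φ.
No, ∇×F = (4*x*exp(x*y) - x*exp(x*z) - 4*exp(y + z), -4*y*exp(x*y) - z**2 - 3*z - 5*cos(z), -3*y*exp(x*y) + z*exp(x*z) + sin(x) + 5*cos(y)) ≠ 0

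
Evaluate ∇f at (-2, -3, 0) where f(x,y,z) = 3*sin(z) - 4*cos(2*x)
(-8*sin(4), 0, 3)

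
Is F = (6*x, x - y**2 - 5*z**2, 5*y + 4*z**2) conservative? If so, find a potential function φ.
No, ∇×F = (10*z + 5, 0, 1) ≠ 0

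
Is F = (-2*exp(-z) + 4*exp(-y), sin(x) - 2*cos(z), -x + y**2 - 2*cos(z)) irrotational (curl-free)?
No, ∇×F = (2*y - 2*sin(z), 1 + 2*exp(-z), cos(x) + 4*exp(-y))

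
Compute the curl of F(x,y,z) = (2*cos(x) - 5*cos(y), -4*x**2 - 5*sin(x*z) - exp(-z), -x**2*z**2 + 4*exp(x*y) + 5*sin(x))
(4*x*exp(x*y) + 5*x*cos(x*z) - exp(-z), 2*x*z**2 - 4*y*exp(x*y) - 5*cos(x), -8*x - 5*z*cos(x*z) - 5*sin(y))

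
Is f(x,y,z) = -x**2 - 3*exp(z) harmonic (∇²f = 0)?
No, ∇²f = -3*exp(z) - 2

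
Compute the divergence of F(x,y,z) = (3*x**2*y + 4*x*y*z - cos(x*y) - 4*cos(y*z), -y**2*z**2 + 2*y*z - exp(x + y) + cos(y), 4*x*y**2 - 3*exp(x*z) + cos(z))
6*x*y - 3*x*exp(x*z) - 2*y*z**2 + 4*y*z + y*sin(x*y) + 2*z - exp(x + y) - sin(y) - sin(z)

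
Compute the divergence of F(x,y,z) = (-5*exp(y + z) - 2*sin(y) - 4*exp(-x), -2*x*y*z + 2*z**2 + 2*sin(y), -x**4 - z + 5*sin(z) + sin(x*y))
-2*x*z + 2*cos(y) + 5*cos(z) - 1 + 4*exp(-x)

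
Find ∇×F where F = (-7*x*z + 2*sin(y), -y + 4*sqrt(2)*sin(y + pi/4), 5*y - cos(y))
(sin(y) + 5, -7*x, -2*cos(y))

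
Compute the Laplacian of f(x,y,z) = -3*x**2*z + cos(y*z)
-y**2*cos(y*z) - z**2*cos(y*z) - 6*z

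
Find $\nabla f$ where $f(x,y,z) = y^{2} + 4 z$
(0, 2*y, 4)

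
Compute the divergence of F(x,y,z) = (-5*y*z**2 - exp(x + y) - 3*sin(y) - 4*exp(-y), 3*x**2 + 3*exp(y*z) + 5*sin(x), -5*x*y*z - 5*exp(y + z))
-5*x*y + 3*z*exp(y*z) - exp(x + y) - 5*exp(y + z)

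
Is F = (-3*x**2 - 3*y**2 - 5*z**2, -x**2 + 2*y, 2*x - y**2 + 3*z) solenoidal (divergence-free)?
No, ∇·F = 5 - 6*x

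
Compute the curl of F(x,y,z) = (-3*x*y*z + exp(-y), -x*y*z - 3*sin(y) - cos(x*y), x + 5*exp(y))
(x*y + 5*exp(y), -3*x*y - 1, 3*x*z - y*z + y*sin(x*y) + exp(-y))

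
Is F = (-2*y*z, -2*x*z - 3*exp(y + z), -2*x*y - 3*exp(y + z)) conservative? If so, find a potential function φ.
Yes, F is conservative. φ = -2*x*y*z - 3*exp(y + z)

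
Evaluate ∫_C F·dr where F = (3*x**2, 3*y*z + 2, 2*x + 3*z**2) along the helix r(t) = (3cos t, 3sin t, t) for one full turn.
pi*(-27 + 16*pi**2)/2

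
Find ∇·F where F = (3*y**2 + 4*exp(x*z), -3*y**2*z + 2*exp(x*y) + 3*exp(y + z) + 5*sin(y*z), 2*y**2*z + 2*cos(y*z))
2*x*exp(x*y) + 2*y**2 - 6*y*z - 2*y*sin(y*z) + 4*z*exp(x*z) + 5*z*cos(y*z) + 3*exp(y + z)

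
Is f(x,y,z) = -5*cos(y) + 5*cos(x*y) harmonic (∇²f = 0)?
No, ∇²f = -5*x**2*cos(x*y) - 5*y**2*cos(x*y) + 5*cos(y)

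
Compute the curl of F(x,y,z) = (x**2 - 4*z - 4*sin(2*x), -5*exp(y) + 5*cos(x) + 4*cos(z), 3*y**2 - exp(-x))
(6*y + 4*sin(z), -4 - exp(-x), -5*sin(x))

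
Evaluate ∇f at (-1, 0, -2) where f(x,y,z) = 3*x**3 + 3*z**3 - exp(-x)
(E + 9, 0, 36)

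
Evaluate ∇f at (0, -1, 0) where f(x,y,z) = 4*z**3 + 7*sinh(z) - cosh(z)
(0, 0, 7)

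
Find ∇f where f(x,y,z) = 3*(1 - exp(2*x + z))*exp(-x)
(-(3*exp(2*x + z) + 3)*exp(-x), 0, -3*exp(x + z))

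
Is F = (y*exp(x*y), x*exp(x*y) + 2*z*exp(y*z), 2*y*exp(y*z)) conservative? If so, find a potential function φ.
Yes, F is conservative. φ = exp(x*y) + 2*exp(y*z)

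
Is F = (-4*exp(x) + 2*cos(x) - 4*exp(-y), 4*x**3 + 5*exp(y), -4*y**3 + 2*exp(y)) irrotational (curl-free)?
No, ∇×F = (-12*y**2 + 2*exp(y), 0, 12*x**2 - 4*exp(-y))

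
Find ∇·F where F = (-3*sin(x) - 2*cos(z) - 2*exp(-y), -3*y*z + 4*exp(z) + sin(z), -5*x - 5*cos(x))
-3*z - 3*cos(x)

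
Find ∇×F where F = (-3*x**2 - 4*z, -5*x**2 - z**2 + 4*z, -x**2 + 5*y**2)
(10*y + 2*z - 4, 2*x - 4, -10*x)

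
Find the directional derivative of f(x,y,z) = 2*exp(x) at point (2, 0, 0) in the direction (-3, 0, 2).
-6*sqrt(13)*exp(2)/13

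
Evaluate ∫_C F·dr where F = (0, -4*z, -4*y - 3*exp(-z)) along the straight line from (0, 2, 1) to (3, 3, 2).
-16 - 3*exp(-1) + 3*exp(-2)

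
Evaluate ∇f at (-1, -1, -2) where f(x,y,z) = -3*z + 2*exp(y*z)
(0, -4*exp(2), -2*exp(2) - 3)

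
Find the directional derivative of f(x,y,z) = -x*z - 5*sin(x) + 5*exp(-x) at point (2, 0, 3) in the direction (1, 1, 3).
-sqrt(11)*(5*exp(2)*cos(2) + 5 + 9*exp(2))*exp(-2)/11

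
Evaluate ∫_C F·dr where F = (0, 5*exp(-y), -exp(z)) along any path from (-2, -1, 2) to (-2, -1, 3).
-exp(3) + exp(2)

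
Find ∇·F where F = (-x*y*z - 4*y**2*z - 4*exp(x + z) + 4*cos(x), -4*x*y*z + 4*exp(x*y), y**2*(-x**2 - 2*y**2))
-4*x*z + 4*x*exp(x*y) - y*z - 4*exp(x + z) - 4*sin(x)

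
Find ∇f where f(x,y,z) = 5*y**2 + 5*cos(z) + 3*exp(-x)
(-3*exp(-x), 10*y, -5*sin(z))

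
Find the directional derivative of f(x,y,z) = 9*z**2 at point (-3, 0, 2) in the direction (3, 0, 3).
18*sqrt(2)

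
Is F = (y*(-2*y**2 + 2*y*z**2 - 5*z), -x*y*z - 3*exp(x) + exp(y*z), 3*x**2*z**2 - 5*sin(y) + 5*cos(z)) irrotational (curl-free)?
No, ∇×F = (x*y - y*exp(y*z) - 5*cos(y), -6*x*z**2 + y*(4*y*z - 5), 6*y**2 - 4*y*z**2 - y*z + 5*z - 3*exp(x))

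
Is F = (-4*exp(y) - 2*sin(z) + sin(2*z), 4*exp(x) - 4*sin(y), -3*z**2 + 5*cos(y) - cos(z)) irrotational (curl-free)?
No, ∇×F = (-5*sin(y), -2*cos(z) + 2*cos(2*z), 4*exp(x) + 4*exp(y))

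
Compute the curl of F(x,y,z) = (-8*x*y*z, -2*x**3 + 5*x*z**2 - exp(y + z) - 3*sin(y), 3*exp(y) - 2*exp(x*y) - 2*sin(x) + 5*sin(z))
(-10*x*z - 2*x*exp(x*y) + 3*exp(y) + exp(y + z), -8*x*y + 2*y*exp(x*y) + 2*cos(x), -6*x**2 + 8*x*z + 5*z**2)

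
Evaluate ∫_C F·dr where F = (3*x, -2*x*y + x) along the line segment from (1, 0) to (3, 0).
12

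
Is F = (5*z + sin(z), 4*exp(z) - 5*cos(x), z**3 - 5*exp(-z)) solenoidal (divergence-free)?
No, ∇·F = 3*z**2 + 5*exp(-z)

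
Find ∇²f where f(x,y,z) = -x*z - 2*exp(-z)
-2*exp(-z)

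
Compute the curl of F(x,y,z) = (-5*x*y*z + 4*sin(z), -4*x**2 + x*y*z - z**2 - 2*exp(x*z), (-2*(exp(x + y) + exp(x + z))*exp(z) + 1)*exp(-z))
(-x*y + 2*x*exp(x*z) + 2*z - 2*exp(x + y), -5*x*y + 2*exp(x + y) + 2*exp(x + z) + 4*cos(z), 5*x*z - 8*x + y*z - 2*z*exp(x*z))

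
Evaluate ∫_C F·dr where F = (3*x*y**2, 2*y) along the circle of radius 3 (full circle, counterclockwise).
0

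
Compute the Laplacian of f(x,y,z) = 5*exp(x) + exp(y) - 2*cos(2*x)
5*exp(x) + exp(y) + 8*cos(2*x)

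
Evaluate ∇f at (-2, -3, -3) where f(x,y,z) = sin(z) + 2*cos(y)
(0, 2*sin(3), cos(3))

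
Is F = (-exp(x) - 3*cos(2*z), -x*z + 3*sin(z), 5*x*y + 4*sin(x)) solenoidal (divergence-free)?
No, ∇·F = -exp(x)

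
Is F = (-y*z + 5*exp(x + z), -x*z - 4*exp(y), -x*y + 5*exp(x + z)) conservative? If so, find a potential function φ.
Yes, F is conservative. φ = -x*y*z - 4*exp(y) + 5*exp(x + z)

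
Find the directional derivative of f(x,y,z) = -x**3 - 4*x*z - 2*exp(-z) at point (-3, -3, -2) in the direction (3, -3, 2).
sqrt(22)*(-33 + 4*exp(2))/22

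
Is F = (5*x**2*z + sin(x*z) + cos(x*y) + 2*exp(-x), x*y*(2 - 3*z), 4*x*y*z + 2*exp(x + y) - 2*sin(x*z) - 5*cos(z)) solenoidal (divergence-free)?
No, ∇·F = 4*x*y + 7*x*z - 2*x*cos(x*z) + 2*x - y*sin(x*y) + z*cos(x*z) + 5*sin(z) - 2*exp(-x)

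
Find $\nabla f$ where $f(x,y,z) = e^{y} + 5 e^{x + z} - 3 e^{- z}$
(5*exp(x + z), exp(y), (5*exp(x + 2*z) + 3)*exp(-z))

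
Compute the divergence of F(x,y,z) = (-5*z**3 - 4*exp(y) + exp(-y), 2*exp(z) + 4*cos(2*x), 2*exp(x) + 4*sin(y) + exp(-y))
0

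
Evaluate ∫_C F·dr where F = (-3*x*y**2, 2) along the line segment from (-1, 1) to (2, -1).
-11/2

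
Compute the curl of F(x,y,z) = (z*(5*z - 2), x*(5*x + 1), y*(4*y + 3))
(8*y + 3, 10*z - 2, 10*x + 1)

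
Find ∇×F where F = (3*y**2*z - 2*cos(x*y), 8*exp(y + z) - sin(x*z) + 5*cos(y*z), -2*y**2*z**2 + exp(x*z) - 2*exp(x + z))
(x*cos(x*z) - 4*y*z**2 + 5*y*sin(y*z) - 8*exp(y + z), 3*y**2 - z*exp(x*z) + 2*exp(x + z), -2*x*sin(x*y) - 6*y*z - z*cos(x*z))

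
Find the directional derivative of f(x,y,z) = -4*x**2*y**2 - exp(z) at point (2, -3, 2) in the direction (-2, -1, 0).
192*sqrt(5)/5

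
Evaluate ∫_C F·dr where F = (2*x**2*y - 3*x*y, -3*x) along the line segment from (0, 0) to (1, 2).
-4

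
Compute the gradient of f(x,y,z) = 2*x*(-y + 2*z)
(-2*y + 4*z, -2*x, 4*x)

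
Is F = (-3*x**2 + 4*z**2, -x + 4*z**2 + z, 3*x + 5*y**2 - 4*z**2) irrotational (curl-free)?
No, ∇×F = (10*y - 8*z - 1, 8*z - 3, -1)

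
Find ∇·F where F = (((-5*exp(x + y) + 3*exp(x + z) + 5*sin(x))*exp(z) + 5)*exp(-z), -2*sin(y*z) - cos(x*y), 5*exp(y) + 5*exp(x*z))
5*x*exp(x*z) + x*sin(x*y) - 2*z*cos(y*z) - 5*exp(x + y) + 3*exp(x + z) + 5*cos(x)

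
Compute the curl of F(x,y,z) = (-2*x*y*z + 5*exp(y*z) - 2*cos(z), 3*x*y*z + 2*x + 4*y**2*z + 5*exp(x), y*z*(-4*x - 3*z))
(-3*x*y - 4*y**2 - z*(4*x + 3*z), -2*x*y + 4*y*z + 5*y*exp(y*z) + 2*sin(z), 2*x*z + 3*y*z - 5*z*exp(y*z) + 5*exp(x) + 2)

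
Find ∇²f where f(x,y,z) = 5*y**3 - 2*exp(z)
30*y - 2*exp(z)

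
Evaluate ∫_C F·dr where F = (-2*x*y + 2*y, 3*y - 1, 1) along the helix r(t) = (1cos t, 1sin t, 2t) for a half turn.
pi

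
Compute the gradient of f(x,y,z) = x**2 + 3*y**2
(2*x, 6*y, 0)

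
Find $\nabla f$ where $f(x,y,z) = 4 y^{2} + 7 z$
(0, 8*y, 7)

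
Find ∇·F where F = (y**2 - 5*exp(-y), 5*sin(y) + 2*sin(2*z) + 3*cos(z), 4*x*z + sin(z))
4*x + 5*cos(y) + cos(z)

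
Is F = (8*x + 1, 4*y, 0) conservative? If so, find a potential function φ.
Yes, F is conservative. φ = 4*x**2 + x + 2*y**2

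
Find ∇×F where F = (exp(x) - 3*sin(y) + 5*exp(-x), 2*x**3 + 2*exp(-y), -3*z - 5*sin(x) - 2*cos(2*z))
(0, 5*cos(x), 6*x**2 + 3*cos(y))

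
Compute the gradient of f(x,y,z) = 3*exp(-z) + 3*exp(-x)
(-3*exp(-x), 0, -3*exp(-z))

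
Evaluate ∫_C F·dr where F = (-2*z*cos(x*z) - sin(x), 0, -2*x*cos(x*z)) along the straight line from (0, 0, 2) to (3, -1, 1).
-1 + cos(3) - 2*sin(3)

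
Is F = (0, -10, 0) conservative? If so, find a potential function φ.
Yes, F is conservative. φ = -10*y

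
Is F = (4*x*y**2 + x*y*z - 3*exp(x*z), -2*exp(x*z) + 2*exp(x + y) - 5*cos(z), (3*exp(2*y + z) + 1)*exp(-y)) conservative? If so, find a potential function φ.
No, ∇×F = (2*x*exp(x*z) + 3*exp(y + z) - 5*sin(z) - exp(-y), x*(y - 3*exp(x*z)), -8*x*y - x*z - 2*z*exp(x*z) + 2*exp(x + y)) ≠ 0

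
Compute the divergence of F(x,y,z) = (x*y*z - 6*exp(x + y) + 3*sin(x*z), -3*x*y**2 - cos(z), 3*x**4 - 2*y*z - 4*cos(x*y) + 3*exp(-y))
-6*x*y + y*z - 2*y + 3*z*cos(x*z) - 6*exp(x + y)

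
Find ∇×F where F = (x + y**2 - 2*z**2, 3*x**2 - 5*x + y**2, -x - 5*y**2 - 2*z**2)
(-10*y, 1 - 4*z, 6*x - 2*y - 5)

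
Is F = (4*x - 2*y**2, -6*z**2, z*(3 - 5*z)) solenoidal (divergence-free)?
No, ∇·F = 7 - 10*z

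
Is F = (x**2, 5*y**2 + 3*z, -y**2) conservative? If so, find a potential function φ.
No, ∇×F = (-2*y - 3, 0, 0) ≠ 0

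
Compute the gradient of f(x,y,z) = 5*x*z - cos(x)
(5*z + sin(x), 0, 5*x)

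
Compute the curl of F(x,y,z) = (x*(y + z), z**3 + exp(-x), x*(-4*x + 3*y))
(3*x - 3*z**2, 9*x - 3*y, -x - exp(-x))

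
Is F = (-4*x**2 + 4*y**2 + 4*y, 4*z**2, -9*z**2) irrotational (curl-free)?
No, ∇×F = (-8*z, 0, -8*y - 4)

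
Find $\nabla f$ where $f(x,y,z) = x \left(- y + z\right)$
(-y + z, -x, x)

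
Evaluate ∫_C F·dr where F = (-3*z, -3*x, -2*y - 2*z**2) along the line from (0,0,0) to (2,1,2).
-49/3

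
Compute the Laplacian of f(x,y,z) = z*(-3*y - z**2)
-6*z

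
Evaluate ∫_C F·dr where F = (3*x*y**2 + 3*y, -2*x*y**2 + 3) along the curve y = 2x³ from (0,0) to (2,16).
-22296/5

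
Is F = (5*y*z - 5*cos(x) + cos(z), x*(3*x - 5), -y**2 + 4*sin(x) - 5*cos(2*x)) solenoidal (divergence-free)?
No, ∇·F = 5*sin(x)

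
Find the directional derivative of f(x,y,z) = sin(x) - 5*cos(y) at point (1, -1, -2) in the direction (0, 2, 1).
-2*sqrt(5)*sin(1)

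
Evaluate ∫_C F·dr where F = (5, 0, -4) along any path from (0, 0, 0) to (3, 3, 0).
15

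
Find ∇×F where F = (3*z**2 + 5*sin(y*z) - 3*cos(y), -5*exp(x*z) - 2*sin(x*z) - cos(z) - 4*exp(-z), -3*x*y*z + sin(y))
(-3*x*z + 5*x*exp(x*z) + 2*x*cos(x*z) - sin(z) + cos(y) - 4*exp(-z), 3*y*z + 5*y*cos(y*z) + 6*z, -5*z*exp(x*z) - 2*z*cos(x*z) - 5*z*cos(y*z) - 3*sin(y))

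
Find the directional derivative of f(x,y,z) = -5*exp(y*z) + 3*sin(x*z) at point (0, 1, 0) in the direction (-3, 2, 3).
-15*sqrt(22)/22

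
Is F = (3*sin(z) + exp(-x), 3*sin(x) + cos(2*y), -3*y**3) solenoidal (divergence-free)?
No, ∇·F = -2*sin(2*y) - exp(-x)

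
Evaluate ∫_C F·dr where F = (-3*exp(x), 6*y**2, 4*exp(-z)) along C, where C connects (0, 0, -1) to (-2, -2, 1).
-13 - 4*exp(-1) - 3*exp(-2) + 4*E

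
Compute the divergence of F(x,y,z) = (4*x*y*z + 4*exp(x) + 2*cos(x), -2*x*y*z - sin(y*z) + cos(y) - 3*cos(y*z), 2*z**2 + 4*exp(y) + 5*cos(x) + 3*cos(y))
-2*x*z + 4*y*z + 3*z*sin(y*z) - z*cos(y*z) + 4*z + 4*exp(x) - 2*sin(x) - sin(y)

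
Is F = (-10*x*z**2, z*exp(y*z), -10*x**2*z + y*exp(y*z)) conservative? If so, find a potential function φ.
Yes, F is conservative. φ = -5*x**2*z**2 + exp(y*z)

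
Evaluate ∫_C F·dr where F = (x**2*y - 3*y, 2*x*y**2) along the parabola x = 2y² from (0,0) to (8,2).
10016/35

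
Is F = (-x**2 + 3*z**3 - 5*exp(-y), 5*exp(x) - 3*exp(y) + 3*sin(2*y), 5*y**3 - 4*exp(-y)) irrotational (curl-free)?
No, ∇×F = (15*y**2 + 4*exp(-y), 9*z**2, 5*exp(x) - 5*exp(-y))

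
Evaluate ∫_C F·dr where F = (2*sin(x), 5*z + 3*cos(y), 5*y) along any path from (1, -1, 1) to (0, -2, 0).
-3*sin(2) + 2*cos(1) + 3*sin(1) + 3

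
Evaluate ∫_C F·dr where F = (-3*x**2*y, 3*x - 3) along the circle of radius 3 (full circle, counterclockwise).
351*pi/4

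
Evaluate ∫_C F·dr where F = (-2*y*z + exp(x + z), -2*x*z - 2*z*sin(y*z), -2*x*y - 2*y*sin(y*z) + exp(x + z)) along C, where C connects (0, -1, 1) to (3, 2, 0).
-E - 2*cos(1) + 2 + exp(3)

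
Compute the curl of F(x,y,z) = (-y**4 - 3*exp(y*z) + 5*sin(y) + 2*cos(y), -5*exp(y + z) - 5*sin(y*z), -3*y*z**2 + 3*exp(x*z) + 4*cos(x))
(5*y*cos(y*z) - 3*z**2 + 5*exp(y + z), -3*y*exp(y*z) - 3*z*exp(x*z) + 4*sin(x), 4*y**3 + 3*z*exp(y*z) + 2*sin(y) - 5*cos(y))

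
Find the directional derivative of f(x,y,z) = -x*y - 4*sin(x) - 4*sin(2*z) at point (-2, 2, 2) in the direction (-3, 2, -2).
2*sqrt(17)*(8*cos(4) + 6*cos(2) + 5)/17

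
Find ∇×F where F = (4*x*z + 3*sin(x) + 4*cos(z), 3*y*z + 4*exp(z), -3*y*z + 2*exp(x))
(-3*y - 3*z - 4*exp(z), 4*x - 2*exp(x) - 4*sin(z), 0)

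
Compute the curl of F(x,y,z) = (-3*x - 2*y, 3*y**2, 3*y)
(3, 0, 2)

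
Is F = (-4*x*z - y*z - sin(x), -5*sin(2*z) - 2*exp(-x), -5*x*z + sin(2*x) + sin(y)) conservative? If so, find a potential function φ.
No, ∇×F = (cos(y) + 10*cos(2*z), -4*x - y + 5*z - 2*cos(2*x), z + 2*exp(-x)) ≠ 0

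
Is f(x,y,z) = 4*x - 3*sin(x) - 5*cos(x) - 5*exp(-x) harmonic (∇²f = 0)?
No, ∇²f = 3*sin(x) + 5*cos(x) - 5*exp(-x)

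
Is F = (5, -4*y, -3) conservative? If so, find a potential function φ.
Yes, F is conservative. φ = 5*x - 2*y**2 - 3*z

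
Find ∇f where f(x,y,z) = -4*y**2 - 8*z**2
(0, -8*y, -16*z)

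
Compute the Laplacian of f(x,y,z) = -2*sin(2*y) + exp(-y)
8*sin(2*y) + exp(-y)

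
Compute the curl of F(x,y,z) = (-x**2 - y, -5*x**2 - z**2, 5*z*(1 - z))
(2*z, 0, 1 - 10*x)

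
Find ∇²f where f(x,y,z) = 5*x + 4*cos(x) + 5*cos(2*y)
-4*cos(x) - 20*cos(2*y)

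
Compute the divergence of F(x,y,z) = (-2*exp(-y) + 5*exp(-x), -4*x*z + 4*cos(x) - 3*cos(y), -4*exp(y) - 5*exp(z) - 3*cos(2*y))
-5*exp(z) + 3*sin(y) - 5*exp(-x)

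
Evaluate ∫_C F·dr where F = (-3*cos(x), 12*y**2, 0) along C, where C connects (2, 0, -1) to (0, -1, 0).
-4 + 3*sin(2)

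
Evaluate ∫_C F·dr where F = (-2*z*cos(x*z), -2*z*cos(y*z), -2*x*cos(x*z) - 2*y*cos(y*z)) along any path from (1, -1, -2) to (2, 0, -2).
2*sin(4)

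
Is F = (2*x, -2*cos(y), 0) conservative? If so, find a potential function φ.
Yes, F is conservative. φ = x**2 - 2*sin(y)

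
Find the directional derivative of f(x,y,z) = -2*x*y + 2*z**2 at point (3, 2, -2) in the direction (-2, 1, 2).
-14/3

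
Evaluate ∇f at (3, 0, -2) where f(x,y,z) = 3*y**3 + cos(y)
(0, 0, 0)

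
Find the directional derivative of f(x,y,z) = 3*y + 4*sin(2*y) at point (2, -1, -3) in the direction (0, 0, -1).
0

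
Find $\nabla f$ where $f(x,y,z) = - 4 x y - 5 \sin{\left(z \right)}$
(-4*y, -4*x, -5*cos(z))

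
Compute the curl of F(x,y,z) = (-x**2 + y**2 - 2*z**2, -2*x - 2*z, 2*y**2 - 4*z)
(4*y + 2, -4*z, -2*y - 2)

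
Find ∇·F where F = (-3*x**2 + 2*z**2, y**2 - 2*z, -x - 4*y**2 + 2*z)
-6*x + 2*y + 2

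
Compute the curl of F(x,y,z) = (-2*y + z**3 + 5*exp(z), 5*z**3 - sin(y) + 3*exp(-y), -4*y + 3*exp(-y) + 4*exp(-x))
(-15*z**2 - 4 - 3*exp(-y), 3*z**2 + 5*exp(z) + 4*exp(-x), 2)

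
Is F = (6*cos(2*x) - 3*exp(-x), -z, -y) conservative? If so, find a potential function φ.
Yes, F is conservative. φ = -y*z + 3*sin(2*x) + 3*exp(-x)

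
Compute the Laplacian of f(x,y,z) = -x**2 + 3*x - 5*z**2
-12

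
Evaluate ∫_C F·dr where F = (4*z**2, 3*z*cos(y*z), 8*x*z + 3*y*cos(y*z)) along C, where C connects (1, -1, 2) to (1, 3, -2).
-3*sin(6) + 3*sin(2)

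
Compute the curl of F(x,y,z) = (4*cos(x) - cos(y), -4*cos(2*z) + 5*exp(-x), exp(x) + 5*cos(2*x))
(-8*sin(2*z), -exp(x) + 10*sin(2*x), -sin(y) - 5*exp(-x))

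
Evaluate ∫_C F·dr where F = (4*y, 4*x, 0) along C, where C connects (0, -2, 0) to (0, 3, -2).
0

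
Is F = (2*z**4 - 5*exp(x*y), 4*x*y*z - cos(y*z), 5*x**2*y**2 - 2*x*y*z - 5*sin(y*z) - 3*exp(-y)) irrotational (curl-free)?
No, ∇×F = (10*x**2*y - 4*x*y - 2*x*z - y*sin(y*z) - 5*z*cos(y*z) + 3*exp(-y), -10*x*y**2 + 2*y*z + 8*z**3, 5*x*exp(x*y) + 4*y*z)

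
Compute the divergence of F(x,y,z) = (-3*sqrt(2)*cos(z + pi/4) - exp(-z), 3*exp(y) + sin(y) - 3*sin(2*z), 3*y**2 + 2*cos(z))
3*exp(y) - 2*sin(z) + cos(y)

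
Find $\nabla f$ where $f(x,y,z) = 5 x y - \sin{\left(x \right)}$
(5*y - cos(x), 5*x, 0)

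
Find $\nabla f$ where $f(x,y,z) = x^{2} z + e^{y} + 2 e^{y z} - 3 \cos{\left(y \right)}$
(2*x*z, 2*z*exp(y*z) + exp(y) + 3*sin(y), x**2 + 2*y*exp(y*z))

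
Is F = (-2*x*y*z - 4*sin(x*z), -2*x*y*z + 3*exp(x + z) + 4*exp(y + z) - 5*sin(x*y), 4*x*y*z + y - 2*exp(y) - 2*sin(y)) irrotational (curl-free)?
No, ∇×F = (2*x*y + 4*x*z - 2*exp(y) - 3*exp(x + z) - 4*exp(y + z) - 2*cos(y) + 1, -2*x*y - 4*x*cos(x*z) - 4*y*z, 2*x*z - 2*y*z - 5*y*cos(x*y) + 3*exp(x + z))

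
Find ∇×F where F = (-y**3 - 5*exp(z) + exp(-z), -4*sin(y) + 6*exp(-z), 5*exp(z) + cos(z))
(6*exp(-z), -5*exp(z) - exp(-z), 3*y**2)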